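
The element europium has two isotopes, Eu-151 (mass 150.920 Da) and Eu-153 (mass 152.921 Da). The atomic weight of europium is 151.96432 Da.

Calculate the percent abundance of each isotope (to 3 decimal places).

Eu-151: 47.810%, Eu-153: 52.190%

Writing the weighted mean with unknown fraction x of Eu-151:
150.920·x + 152.921·(1 − x) = 151.96432
(150.920 − 152.921)·x = 151.96432 − 152.921
x = -0.95668 / -2.001 = 0.47810 → 47.810% Eu-151, 52.190% Eu-153.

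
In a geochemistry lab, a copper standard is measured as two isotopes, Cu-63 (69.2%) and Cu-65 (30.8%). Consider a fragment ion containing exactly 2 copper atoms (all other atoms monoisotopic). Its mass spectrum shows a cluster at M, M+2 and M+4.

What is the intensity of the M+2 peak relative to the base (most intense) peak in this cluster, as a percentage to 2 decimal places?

(0.692 + 0.308)^2 gives M 0.4789, M+2 0.4263, M+4 0.0949; the largest is M.
P(M) = C(2,0) × 0.692^2 × 0.308^0 = 1 × 0.478864 × 1.0000 = 0.478864 (base)
P(M+2) = C(2,1) × 0.692^1 × 0.308^1 = 2 × 0.6920 × 0.3080 = 0.426272
Relative intensity = 0.426272 / 0.478864 × 100 = 89.02

89.02%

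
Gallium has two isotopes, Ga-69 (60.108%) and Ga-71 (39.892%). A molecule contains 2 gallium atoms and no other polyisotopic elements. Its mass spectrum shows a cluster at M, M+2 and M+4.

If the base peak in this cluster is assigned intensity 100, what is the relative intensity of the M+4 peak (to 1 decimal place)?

33.2

Term probabilities: M 0.3613, M+2 0.4796, M+4 0.1591. Base peak = M+2.
P(M+2) = C(2,1) × 0.60108^1 × 0.39892^1 = 2 × 0.60108 × 0.39892 = 0.479566 (base)
P(M+4) = C(2,2) × 0.60108^0 × 0.39892^2 = 1 × 1.0000 × 0.15913717 = 0.159137
Relative intensity = 0.159137 / 0.479566 × 100 = 33.2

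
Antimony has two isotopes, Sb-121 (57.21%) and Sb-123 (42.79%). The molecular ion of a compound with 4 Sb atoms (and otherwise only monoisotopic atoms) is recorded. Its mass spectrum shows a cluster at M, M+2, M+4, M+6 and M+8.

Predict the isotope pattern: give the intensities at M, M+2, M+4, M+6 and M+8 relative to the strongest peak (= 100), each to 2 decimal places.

29.79 : 89.13 : 100.00 : 49.86 : 9.32

Expanding (0.5721 + 0.4279)^4:
P(M) = 0.5721^4 = 0.107124
P(M+2) = 4 × 0.5721^3 × 0.4279^1 = 0.320493
P(M+4) = 6 × 0.5721^2 × 0.4279^2 = 0.359567
P(M+6) = 4 × 0.5721^1 × 0.4279^3 = 0.179291
P(M+8) = 0.4279^4 = 0.033525
The M+4 peak is largest (0.359567); scaling to 100 gives 29.79 : 89.13 : 100.00 : 49.86 : 9.32.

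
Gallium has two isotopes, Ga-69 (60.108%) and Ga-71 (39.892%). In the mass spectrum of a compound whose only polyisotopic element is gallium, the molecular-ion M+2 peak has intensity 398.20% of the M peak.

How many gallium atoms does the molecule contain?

6

For n independent Ga atoms, I(M+2)/I(M) = n · (abundance Ga-71) / (abundance Ga-69) = n · 0.39892/0.60108.
n = 3.9820 × 0.60108/0.39892 = 6.00 ≈ 6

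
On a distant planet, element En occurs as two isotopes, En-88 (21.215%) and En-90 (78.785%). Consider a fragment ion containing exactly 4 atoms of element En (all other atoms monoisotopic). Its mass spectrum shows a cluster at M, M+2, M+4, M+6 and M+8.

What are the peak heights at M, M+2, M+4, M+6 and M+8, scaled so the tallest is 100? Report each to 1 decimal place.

Expanding (0.21215 + 0.78785)^4:
P(M) = 0.21215^4 = 0.002026
P(M+2) = 4 × 0.21215^3 × 0.78785^1 = 0.030091
P(M+4) = 6 × 0.21215^2 × 0.78785^2 = 0.167619
P(M+6) = 4 × 0.21215^1 × 0.78785^3 = 0.414986
P(M+8) = 0.78785^4 = 0.385278
The M+6 peak is largest (0.414986); scaling to 100 gives 0.5 : 7.3 : 40.4 : 100.0 : 92.8.

0.5 : 7.3 : 40.4 : 100.0 : 92.8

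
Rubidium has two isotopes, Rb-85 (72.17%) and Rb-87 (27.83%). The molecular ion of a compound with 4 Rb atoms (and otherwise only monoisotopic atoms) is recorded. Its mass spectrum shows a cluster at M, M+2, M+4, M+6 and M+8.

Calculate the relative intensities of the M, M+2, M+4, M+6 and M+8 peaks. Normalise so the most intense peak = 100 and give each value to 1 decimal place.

Each Rb atom is independently Rb-85 (p = 0.7217) or Rb-87 (q = 0.2783); the cluster is the binomial expansion (p + q)^4.
P(M) = 0.7217^4 = 0.271286
P(M+2) = 4 × 0.7217^3 × 0.2783^1 = 0.418450
P(M+4) = 6 × 0.7217^2 × 0.2783^2 = 0.242042
P(M+6) = 4 × 0.7217^1 × 0.2783^3 = 0.062224
P(M+8) = 0.2783^4 = 0.005999
The M+2 peak is largest (0.418450); scaling to 100 gives 64.8 : 100.0 : 57.8 : 14.9 : 1.4.

64.8 : 100.0 : 57.8 : 14.9 : 1.4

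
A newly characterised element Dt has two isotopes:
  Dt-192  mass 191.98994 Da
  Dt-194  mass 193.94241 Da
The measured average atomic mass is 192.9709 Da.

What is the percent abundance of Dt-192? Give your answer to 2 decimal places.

49.76%

Let x be the fractional abundance of Dt-192; then Dt-194 has abundance 1 − x.
191.98994·x + 193.94241·(1 − x) = 192.9709
(191.98994 − 193.94241)·x = 192.9709 − 193.94241
x = -0.97151 / -1.95247 = 0.49758 → 49.76% Dt-192, 50.24% Dt-194.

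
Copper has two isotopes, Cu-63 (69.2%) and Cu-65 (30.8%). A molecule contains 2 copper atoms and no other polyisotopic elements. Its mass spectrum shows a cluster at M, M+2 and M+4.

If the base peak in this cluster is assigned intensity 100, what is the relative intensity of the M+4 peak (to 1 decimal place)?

Term probabilities: M 0.4789, M+2 0.4263, M+4 0.0949. Base peak = M.
P(M) = C(2,0) × 0.692^2 × 0.308^0 = 1 × 0.478864 × 1.0000 = 0.478864 (base)
P(M+4) = C(2,2) × 0.692^0 × 0.308^2 = 1 × 1.0000 × 0.094864 = 0.094864
Relative intensity = 0.094864 / 0.478864 × 100 = 19.8

19.8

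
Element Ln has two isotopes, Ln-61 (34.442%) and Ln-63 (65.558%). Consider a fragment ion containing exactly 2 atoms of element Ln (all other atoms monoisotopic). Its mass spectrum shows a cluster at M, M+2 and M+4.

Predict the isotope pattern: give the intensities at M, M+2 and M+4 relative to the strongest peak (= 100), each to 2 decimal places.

Expanding (0.34442 + 0.65558)^2:
P(M) = 0.34442^2 = 0.118625
P(M+2) = 2 × 0.34442^1 × 0.65558^1 = 0.451590
P(M+4) = 0.65558^2 = 0.429785
The M+2 peak is largest (0.451590); scaling to 100 gives 26.27 : 100.00 : 95.17.

26.27 : 100.00 : 95.17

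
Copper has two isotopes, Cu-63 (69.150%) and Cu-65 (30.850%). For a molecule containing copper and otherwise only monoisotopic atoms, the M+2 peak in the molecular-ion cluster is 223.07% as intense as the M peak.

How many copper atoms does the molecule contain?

For n independent Cu atoms, I(M+2)/I(M) = n · (abundance Cu-65) / (abundance Cu-63) = n · 0.30850/0.69150.
n = 2.2307 × 0.69150/0.30850 = 5.00 ≈ 5

5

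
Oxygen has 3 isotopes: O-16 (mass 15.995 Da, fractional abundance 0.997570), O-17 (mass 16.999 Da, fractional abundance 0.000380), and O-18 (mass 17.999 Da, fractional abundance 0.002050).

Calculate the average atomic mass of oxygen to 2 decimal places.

16.00 Da

Ar = Σ fᵢ·mᵢ = 0.997570 × 15.995 + 0.000380 × 16.999 + 0.002050 × 17.999
= 15.9561 + 0.0065 + 0.0369 = 15.9995 Da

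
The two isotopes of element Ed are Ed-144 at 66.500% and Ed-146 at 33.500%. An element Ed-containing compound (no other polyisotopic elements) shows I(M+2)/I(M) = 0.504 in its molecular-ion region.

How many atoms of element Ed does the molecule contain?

For n independent Ed atoms, I(M+2)/I(M) = n · (abundance Ed-146) / (abundance Ed-144) = n · 0.33500/0.66500.
n = 0.504 × 0.66500/0.33500 = 1.00 ≈ 1

1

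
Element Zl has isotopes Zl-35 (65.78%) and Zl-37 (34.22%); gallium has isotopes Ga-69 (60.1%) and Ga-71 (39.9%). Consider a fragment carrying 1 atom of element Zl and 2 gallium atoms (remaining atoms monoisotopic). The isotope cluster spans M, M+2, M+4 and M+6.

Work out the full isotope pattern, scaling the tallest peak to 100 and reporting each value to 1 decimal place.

Element Zl pattern (n=1): 0.6578 : 0.3422
Gallium pattern (n=2): 0.361201 : 0.479598 : 0.159201
Convolve the two distributions (both contribute in 2-u steps):
  M: 0.6578×0.361201 = 0.237598
  M+2: 0.6578×0.479598 + 0.3422×0.361201 = 0.439083
  M+4: 0.6578×0.159201 + 0.3422×0.479598 = 0.268841
  M+6: 0.3422×0.159201 = 0.054479
Scale to base peak (0.439083) = 100: 54.1 : 100.0 : 61.2 : 12.4

54.1 : 100.0 : 61.2 : 12.4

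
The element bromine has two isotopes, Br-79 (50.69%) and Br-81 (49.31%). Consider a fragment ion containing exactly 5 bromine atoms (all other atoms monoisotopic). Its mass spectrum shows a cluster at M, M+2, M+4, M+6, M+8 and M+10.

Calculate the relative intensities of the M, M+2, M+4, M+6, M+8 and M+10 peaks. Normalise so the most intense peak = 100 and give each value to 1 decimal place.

10.6 : 51.4 : 100.0 : 97.3 : 47.3 : 9.2

The 5 Br atoms are independent, so intensities follow the terms of (0.5069 + 0.4931)^5.
P(M) = 0.5069^5 = 0.033467
P(M+2) = 5 × 0.5069^4 × 0.4931^1 = 0.162777
P(M+4) = 10 × 0.5069^3 × 0.4931^2 = 0.316692
P(M+6) = 10 × 0.5069^2 × 0.4931^3 = 0.308070
P(M+8) = 5 × 0.5069^1 × 0.4931^4 = 0.149842
P(M+10) = 0.4931^5 = 0.029152
The M+4 peak is largest (0.316692); scaling to 100 gives 10.6 : 51.4 : 100.0 : 97.3 : 47.3 : 9.2.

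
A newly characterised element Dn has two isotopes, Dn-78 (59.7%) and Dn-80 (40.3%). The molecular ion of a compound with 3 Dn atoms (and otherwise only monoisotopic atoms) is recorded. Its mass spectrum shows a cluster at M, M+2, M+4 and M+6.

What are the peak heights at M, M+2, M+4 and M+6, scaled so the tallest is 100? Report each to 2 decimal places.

49.38 : 100.00 : 67.50 : 15.19

Each Dn atom is independently Dn-78 (p = 0.597) or Dn-80 (q = 0.403); the cluster is the binomial expansion (p + q)^3.
P(M) = 0.597^3 = 0.212776
P(M+2) = 3 × 0.597^2 × 0.403^1 = 0.430898
P(M+4) = 3 × 0.597^1 × 0.403^2 = 0.290875
P(M+6) = 0.403^3 = 0.065451
The M+2 peak is largest (0.430898); scaling to 100 gives 49.38 : 100.00 : 67.50 : 15.19.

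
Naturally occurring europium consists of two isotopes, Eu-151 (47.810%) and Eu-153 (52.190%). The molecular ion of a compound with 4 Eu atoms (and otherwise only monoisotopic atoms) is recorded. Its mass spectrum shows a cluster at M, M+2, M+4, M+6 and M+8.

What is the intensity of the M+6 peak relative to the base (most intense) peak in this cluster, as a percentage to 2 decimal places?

72.77%

(0.47810 + 0.52190)^4 gives M 0.0522, M+2 0.2281, M+4 0.3736, M+6 0.2719, M+8 0.0742; the largest is M+4.
P(M+4) = C(4,2) × 0.47810^2 × 0.52190^2 = 6 × 0.22857961 × 0.27237961 = 0.373563 (base)
P(M+6) = C(4,3) × 0.47810^1 × 0.52190^3 = 4 × 0.4781 × 0.14215492 = 0.271857
Relative intensity = 0.271857 / 0.373563 × 100 = 72.77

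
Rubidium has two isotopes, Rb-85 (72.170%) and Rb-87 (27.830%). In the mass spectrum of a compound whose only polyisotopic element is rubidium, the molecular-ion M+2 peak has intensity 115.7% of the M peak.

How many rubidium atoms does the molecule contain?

3

For n independent Rb atoms, I(M+2)/I(M) = n · (abundance Rb-87) / (abundance Rb-85) = n · 0.27830/0.72170.
n = 1.157 × 0.72170/0.27830 = 3.00 ≈ 3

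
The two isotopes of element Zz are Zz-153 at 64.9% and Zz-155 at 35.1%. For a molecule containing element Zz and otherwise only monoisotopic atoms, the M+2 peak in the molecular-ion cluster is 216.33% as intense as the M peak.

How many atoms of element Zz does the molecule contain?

4

The M+2/M ratio from n Zz atoms is n · q/p = n · 0.351/0.649.
n = 2.1633 × 0.649/0.351 = 4.00 ≈ 4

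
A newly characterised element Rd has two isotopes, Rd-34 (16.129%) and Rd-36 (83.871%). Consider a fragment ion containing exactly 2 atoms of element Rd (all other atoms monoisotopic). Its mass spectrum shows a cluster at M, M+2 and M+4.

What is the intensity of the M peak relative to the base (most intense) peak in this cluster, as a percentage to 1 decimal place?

Term probabilities: M 0.0260, M+2 0.2706, M+4 0.7034. Base peak = M+4.
P(M+4) = C(2,2) × 0.16129^0 × 0.83871^2 = 1 × 1.0000 × 0.70343446 = 0.703434 (base)
P(M) = C(2,0) × 0.16129^2 × 0.83871^0 = 1 × 0.02601446 × 1.0000 = 0.026014
Relative intensity = 0.026014 / 0.703434 × 100 = 3.7

3.7%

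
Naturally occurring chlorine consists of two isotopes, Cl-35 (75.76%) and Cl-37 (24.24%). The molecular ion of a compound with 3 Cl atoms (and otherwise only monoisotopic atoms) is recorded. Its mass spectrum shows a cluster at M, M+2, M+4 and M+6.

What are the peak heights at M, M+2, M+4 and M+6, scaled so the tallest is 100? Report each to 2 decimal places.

100.00 : 95.99 : 30.71 : 3.28

Expanding (0.7576 + 0.2424)^3:
P(M) = 0.7576^3 = 0.434830
P(M+2) = 3 × 0.7576^2 × 0.2424^1 = 0.417382
P(M+4) = 3 × 0.7576^1 × 0.2424^2 = 0.133545
P(M+6) = 0.2424^3 = 0.014243
The M peak is largest (0.434830); scaling to 100 gives 100.00 : 95.99 : 30.71 : 3.28.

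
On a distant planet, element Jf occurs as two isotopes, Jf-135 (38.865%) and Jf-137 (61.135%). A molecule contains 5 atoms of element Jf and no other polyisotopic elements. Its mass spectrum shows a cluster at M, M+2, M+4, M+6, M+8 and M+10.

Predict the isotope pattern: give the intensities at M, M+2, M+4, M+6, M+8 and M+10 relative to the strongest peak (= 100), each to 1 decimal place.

2.6 : 20.2 : 63.6 : 100.0 : 78.7 : 24.7

The 5 Jf atoms are independent, so intensities follow the terms of (0.38865 + 0.61135)^5.
P(M) = 0.38865^5 = 0.008867
P(M+2) = 5 × 0.38865^4 × 0.61135^1 = 0.069742
P(M+4) = 10 × 0.38865^3 × 0.61135^2 = 0.219410
P(M+6) = 10 × 0.38865^2 × 0.61135^3 = 0.345133
P(M+8) = 5 × 0.38865^1 × 0.61135^4 = 0.271449
P(M+10) = 0.61135^5 = 0.085398
The M+6 peak is largest (0.345133); scaling to 100 gives 2.6 : 20.2 : 63.6 : 100.0 : 78.7 : 24.7.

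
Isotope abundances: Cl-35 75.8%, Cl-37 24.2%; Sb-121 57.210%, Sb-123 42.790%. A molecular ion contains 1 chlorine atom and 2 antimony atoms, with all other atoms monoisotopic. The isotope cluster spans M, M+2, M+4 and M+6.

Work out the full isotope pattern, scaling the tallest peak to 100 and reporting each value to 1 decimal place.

Chlorine pattern (n=1): 0.7580 : 0.2420
Antimony pattern (n=2): 0.32729841 : 0.48960318 : 0.18309841
Convolve the two distributions (both contribute in 2-u steps):
  M: 0.7580×0.32729841 = 0.248092
  M+2: 0.7580×0.48960318 + 0.2420×0.32729841 = 0.450325
  M+4: 0.7580×0.18309841 + 0.2420×0.48960318 = 0.257273
  M+6: 0.2420×0.18309841 = 0.044310
Scale to base peak (0.450325) = 100: 55.1 : 100.0 : 57.1 : 9.8

55.1 : 100.0 : 57.1 : 9.8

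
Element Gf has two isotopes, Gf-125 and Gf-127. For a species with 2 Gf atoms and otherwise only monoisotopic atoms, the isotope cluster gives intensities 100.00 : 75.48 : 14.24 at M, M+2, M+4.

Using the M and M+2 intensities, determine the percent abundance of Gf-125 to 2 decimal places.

Write p for the Gf-125 fraction. I(M+2)/I(M) = [C(2,1)·p^1·(1−p)] / p^2 = 2·(1−p)/p = 75.48/100.00 = 0.7548
(1−p)/p = 0.7548/2 = 0.3774  ⇒  p = 1/(1 + 0.3774) = 0.7260
Gf-125: 72.60%, Gf-127: 27.40%.

72.60%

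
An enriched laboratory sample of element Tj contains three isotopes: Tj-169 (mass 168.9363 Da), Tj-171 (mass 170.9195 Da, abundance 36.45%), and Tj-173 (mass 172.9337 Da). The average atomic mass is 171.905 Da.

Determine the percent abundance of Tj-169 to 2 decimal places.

7.37%

Let x and y be the fractions of Tj-169 and Tj-173. Then x + y = 1 − 0.3645 = 0.6355 and 168.9363x + 172.9337y = 171.905 − 0.3645×170.9195 = 109.60484225.
Substituting: 168.9363x + 172.9337(0.6355 − x) = 109.60484225
(168.9363 − 172.9337)x = -0.2945241  ⇒  x = 0.07368, y = 0.56182
Tj-169: 7.37%, Tj-173: 56.18%.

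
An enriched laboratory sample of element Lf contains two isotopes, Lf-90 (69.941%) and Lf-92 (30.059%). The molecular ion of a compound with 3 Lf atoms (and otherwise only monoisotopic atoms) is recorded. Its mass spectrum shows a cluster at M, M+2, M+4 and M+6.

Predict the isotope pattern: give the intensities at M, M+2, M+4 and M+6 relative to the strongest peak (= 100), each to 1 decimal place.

77.6 : 100.0 : 43.0 : 6.2

Each Lf atom is independently Lf-90 (p = 0.69941) or Lf-92 (q = 0.30059); the cluster is the binomial expansion (p + q)^3.
P(M) = 0.69941^3 = 0.342133
P(M+2) = 3 × 0.69941^2 × 0.30059^1 = 0.441123
P(M+4) = 3 × 0.69941^1 × 0.30059^2 = 0.189584
P(M+6) = 0.30059^3 = 0.027160
The M+2 peak is largest (0.441123); scaling to 100 gives 77.6 : 100.0 : 43.0 : 6.2.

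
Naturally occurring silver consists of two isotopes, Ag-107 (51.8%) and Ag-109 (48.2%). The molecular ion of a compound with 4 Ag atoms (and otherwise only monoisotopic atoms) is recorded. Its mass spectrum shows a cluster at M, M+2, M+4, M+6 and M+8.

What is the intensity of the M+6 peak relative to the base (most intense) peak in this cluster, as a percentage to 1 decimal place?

62.0%

Term probabilities: M 0.0720, M+2 0.2680, M+4 0.3740, M+6 0.2320, M+8 0.0540. Base peak = M+4.
P(M+4) = C(4,2) × 0.518^2 × 0.482^2 = 6 × 0.268324 × 0.232324 = 0.374029 (base)
P(M+6) = C(4,3) × 0.518^1 × 0.482^3 = 4 × 0.5180 × 0.11198017 = 0.232023
Relative intensity = 0.232023 / 0.374029 × 100 = 62.0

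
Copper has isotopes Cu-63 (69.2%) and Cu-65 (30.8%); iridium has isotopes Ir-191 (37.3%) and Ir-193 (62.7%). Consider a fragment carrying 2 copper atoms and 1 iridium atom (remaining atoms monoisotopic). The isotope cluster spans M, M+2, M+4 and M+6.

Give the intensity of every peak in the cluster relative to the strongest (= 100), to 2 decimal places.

Copper pattern (n=2): 0.478864 : 0.426272 : 0.094864
Iridium pattern (n=1): 0.3730 : 0.6270
Convolve the two distributions (both contribute in 2-u steps):
  M: 0.478864×0.3730 = 0.178616
  M+2: 0.478864×0.6270 + 0.426272×0.3730 = 0.459247
  M+4: 0.426272×0.6270 + 0.094864×0.3730 = 0.302657
  M+6: 0.094864×0.6270 = 0.059480
Scale to base peak (0.459247) = 100: 38.89 : 100.00 : 65.90 : 12.95

38.89 : 100.00 : 65.90 : 12.95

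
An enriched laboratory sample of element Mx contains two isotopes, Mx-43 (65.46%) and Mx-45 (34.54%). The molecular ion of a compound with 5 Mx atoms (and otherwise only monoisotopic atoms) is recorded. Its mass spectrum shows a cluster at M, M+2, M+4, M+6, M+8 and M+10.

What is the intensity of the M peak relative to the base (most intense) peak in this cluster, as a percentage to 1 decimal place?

35.9%

Binomial terms of (0.6546 + 0.3454)^5: M 0.1202, M+2 0.3171, M+4 0.3346, M+6 0.1766, M+8 0.0466, M+10 0.0049 → M+4 is the base peak.
P(M+4) = C(5,2) × 0.6546^3 × 0.3454^2 = 10 × 0.28049686 × 0.11930116 = 0.334636 (base)
P(M) = C(5,0) × 0.6546^5 × 0.3454^0 = 1 × 0.12019323 × 1.0000 = 0.120193
Relative intensity = 0.120193 / 0.334636 × 100 = 35.9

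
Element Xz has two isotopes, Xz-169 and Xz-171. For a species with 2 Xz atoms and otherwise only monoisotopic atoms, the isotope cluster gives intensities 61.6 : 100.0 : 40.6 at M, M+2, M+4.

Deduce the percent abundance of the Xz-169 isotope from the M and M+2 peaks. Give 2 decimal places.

55.20%

If p is the fraction of Xz that is Xz-169, then I(M+2)/I(M) = [C(2,1)·p^1·(1−p)] / p^2 = 2·(1−p)/p = 100.0/61.6 = 1.6234
(1−p)/p = 1.6234/2 = 0.8117  ⇒  p = 1/(1 + 0.8117) = 0.5520
Xz-169: 55.20%, Xz-171: 44.80%.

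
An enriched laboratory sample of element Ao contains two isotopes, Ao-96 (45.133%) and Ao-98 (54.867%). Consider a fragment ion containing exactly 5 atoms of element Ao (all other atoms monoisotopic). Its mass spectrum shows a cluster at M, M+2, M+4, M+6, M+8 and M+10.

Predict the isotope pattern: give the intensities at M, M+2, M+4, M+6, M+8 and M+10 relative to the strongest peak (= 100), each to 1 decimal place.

Expanding (0.45133 + 0.54867)^5:
P(M) = 0.45133^5 = 0.018727
P(M+2) = 5 × 0.45133^4 × 0.54867^1 = 0.113830
P(M+4) = 10 × 0.45133^3 × 0.54867^2 = 0.276761
P(M+6) = 10 × 0.45133^2 × 0.54867^3 = 0.336451
P(M+8) = 5 × 0.45133^1 × 0.54867^4 = 0.204507
P(M+10) = 0.54867^5 = 0.049723
The M+6 peak is largest (0.336451); scaling to 100 gives 5.6 : 33.8 : 82.3 : 100.0 : 60.8 : 14.8.

5.6 : 33.8 : 82.3 : 100.0 : 60.8 : 14.8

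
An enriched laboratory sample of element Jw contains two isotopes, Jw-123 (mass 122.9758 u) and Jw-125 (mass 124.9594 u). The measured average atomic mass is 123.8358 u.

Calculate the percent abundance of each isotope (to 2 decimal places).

With x = fraction of Jw-123 (so Jw-125 is 1 − x):
122.9758·x + 124.9594·(1 − x) = 123.8358
(122.9758 − 124.9594)·x = 123.8358 − 124.9594
x = -1.1236 / -1.9836 = 0.56644 → 56.64% Jw-123, 43.36% Jw-125.

Jw-123: 56.64%, Jw-125: 43.36%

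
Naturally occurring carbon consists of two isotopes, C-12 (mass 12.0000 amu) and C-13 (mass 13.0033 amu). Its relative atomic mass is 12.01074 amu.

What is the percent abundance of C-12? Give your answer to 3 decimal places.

98.930%

With x = fraction of C-12 (so C-13 is 1 − x):
12.0000·x + 13.0033·(1 − x) = 12.01074
(12.0000 − 13.0033)·x = 12.01074 − 13.0033
x = -0.99256 / -1.0033 = 0.98930 → 98.930% C-12, 1.070% C-13.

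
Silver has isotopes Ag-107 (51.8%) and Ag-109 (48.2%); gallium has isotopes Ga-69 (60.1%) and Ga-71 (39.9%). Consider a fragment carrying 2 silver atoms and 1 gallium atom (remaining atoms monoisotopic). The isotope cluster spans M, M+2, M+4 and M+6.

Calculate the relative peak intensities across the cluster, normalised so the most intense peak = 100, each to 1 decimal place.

Silver pattern (n=2): 0.268324 : 0.499352 : 0.232324
Gallium pattern (n=1): 0.6010 : 0.3990
Convolve the two distributions (both contribute in 2-u steps):
  M: 0.268324×0.6010 = 0.161263
  M+2: 0.268324×0.3990 + 0.499352×0.6010 = 0.407172
  M+4: 0.499352×0.3990 + 0.232324×0.6010 = 0.338868
  M+6: 0.232324×0.3990 = 0.092697
Scale to base peak (0.407172) = 100: 39.6 : 100.0 : 83.2 : 22.8

39.6 : 100.0 : 83.2 : 22.8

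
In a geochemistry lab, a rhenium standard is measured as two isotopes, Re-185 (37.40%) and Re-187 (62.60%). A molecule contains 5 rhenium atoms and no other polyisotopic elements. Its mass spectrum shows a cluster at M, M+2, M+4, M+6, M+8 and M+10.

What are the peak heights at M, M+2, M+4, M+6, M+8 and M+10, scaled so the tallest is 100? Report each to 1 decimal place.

Expanding (0.3740 + 0.6260)^5:
P(M) = 0.3740^5 = 0.007317
P(M+2) = 5 × 0.3740^4 × 0.6260^1 = 0.061239
P(M+4) = 10 × 0.3740^3 × 0.6260^2 = 0.205005
P(M+6) = 10 × 0.3740^2 × 0.6260^3 = 0.343136
P(M+8) = 5 × 0.3740^1 × 0.6260^4 = 0.287170
P(M+10) = 0.6260^5 = 0.096133
The M+6 peak is largest (0.343136); scaling to 100 gives 2.1 : 17.8 : 59.7 : 100.0 : 83.7 : 28.0.

2.1 : 17.8 : 59.7 : 100.0 : 83.7 : 28.0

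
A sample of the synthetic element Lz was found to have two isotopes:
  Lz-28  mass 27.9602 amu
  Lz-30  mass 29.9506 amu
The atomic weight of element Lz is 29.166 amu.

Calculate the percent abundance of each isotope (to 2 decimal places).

With x = fraction of Lz-28 (so Lz-30 is 1 − x):
27.9602·x + 29.9506·(1 − x) = 29.166
(27.9602 − 29.9506)·x = 29.166 − 29.9506
x = -0.7846 / -1.9904 = 0.39419 → 39.42% Lz-28, 60.58% Lz-30.

Lz-28: 39.42%, Lz-30: 60.58%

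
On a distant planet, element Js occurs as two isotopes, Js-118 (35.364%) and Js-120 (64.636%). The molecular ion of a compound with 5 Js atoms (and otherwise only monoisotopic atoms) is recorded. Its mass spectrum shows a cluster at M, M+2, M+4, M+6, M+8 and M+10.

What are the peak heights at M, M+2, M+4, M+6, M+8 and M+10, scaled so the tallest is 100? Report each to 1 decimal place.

1.6 : 15.0 : 54.7 : 100.0 : 91.4 : 33.4

Expanding (0.35364 + 0.64636)^5:
P(M) = 0.35364^5 = 0.005531
P(M+2) = 5 × 0.35364^4 × 0.64636^1 = 0.050546
P(M+4) = 10 × 0.35364^3 × 0.64636^2 = 0.184771
P(M+6) = 10 × 0.35364^2 × 0.64636^3 = 0.337712
P(M+8) = 5 × 0.35364^1 × 0.64636^4 = 0.308624
P(M+10) = 0.64636^5 = 0.112816
The M+6 peak is largest (0.337712); scaling to 100 gives 1.6 : 15.0 : 54.7 : 100.0 : 91.4 : 33.4.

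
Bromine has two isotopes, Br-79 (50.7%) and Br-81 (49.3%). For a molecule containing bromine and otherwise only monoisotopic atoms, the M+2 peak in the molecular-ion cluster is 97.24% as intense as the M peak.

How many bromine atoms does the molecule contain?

The M+2/M ratio from n Br atoms is n · q/p = n · 0.493/0.507.
n = 0.9724 × 0.507/0.493 = 1.00 ≈ 1

1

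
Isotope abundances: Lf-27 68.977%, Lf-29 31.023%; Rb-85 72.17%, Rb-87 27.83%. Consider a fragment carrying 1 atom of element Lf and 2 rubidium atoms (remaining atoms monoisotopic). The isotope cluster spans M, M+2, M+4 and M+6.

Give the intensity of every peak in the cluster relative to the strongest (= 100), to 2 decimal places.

81.90 : 100.00 : 40.59 : 5.48

Element Lf pattern (n=1): 0.68977 : 0.31023
Rubidium pattern (n=2): 0.52085089 : 0.40169822 : 0.07745089
Convolve the two distributions (both contribute in 2-u steps):
  M: 0.68977×0.52085089 = 0.359267
  M+2: 0.68977×0.40169822 + 0.31023×0.52085089 = 0.438663
  M+4: 0.68977×0.07745089 + 0.31023×0.40169822 = 0.178042
  M+6: 0.31023×0.07745089 = 0.024028
Scale to base peak (0.438663) = 100: 81.90 : 100.00 : 40.59 : 5.48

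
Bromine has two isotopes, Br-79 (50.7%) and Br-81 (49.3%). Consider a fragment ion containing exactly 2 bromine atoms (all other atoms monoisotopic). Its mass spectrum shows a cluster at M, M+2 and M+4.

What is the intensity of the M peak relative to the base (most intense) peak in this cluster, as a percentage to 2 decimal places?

Binomial terms of (0.507 + 0.493)^2: M 0.2570, M+2 0.4999, M+4 0.2430 → M+2 is the base peak.
P(M+2) = C(2,1) × 0.507^1 × 0.493^1 = 2 × 0.5070 × 0.4930 = 0.499902 (base)
P(M) = C(2,0) × 0.507^2 × 0.493^0 = 1 × 0.257049 × 1.0000 = 0.257049
Relative intensity = 0.257049 / 0.499902 × 100 = 51.42

51.42%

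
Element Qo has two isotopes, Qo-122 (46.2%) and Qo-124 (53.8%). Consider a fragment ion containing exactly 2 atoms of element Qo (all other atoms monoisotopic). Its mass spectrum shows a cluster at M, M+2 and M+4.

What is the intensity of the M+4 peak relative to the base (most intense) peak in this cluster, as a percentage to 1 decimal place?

Term probabilities: M 0.2134, M+2 0.4971, M+4 0.2894. Base peak = M+2.
P(M+2) = C(2,1) × 0.462^1 × 0.538^1 = 2 × 0.4620 × 0.5380 = 0.497112 (base)
P(M+4) = C(2,2) × 0.462^0 × 0.538^2 = 1 × 1.0000 × 0.289444 = 0.289444
Relative intensity = 0.289444 / 0.497112 × 100 = 58.2

58.2%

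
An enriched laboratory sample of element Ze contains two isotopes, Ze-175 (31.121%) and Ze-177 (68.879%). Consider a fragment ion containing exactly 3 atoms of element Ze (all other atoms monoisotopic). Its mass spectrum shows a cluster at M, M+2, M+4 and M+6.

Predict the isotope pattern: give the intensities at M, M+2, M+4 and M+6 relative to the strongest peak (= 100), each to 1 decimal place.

Expanding (0.31121 + 0.68879)^3:
P(M) = 0.31121^3 = 0.030141
P(M+2) = 3 × 0.31121^2 × 0.68879^1 = 0.200131
P(M+4) = 3 × 0.31121^1 × 0.68879^2 = 0.442944
P(M+6) = 0.68879^3 = 0.326784
The M+4 peak is largest (0.442944); scaling to 100 gives 6.8 : 45.2 : 100.0 : 73.8.

6.8 : 45.2 : 100.0 : 73.8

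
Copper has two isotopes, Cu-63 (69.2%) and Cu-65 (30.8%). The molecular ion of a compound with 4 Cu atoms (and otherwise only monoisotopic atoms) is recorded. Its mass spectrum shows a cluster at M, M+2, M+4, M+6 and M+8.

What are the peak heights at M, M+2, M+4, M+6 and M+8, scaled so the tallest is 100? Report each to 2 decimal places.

Expanding (0.692 + 0.308)^4:
P(M) = 0.692^4 = 0.229311
P(M+2) = 4 × 0.692^3 × 0.308^1 = 0.408253
P(M+4) = 6 × 0.692^2 × 0.308^2 = 0.272562
P(M+6) = 4 × 0.692^1 × 0.308^3 = 0.080876
P(M+8) = 0.308^4 = 0.008999
The M+2 peak is largest (0.408253); scaling to 100 gives 56.17 : 100.00 : 66.76 : 19.81 : 2.20.

56.17 : 100.00 : 66.76 : 19.81 : 2.20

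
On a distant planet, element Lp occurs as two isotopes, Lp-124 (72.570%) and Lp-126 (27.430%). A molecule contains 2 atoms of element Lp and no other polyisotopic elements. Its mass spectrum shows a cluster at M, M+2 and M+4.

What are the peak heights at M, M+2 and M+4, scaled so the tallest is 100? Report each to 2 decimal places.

100.00 : 75.60 : 14.29

Each Lp atom is independently Lp-124 (p = 0.72570) or Lp-126 (q = 0.27430); the cluster is the binomial expansion (p + q)^2.
P(M) = 0.72570^2 = 0.526640
P(M+2) = 2 × 0.72570^1 × 0.27430^1 = 0.398119
P(M+4) = 0.27430^2 = 0.075240
The M peak is largest (0.526640); scaling to 100 gives 100.00 : 75.60 : 14.29.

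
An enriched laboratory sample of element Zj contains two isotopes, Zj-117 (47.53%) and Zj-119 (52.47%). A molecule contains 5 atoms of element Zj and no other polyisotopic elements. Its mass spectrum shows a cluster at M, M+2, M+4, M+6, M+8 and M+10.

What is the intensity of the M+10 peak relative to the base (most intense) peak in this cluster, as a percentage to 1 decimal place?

Term probabilities: M 0.0243, M+2 0.1339, M+4 0.2956, M+6 0.3263, M+8 0.1801, M+10 0.0398. Base peak = M+6.
P(M+6) = C(5,3) × 0.4753^2 × 0.5247^3 = 10 × 0.22591009 × 0.1444552 = 0.326339 (base)
P(M+10) = C(5,5) × 0.4753^0 × 0.5247^5 = 1 × 1.0000 × 0.03976998 = 0.039770
Relative intensity = 0.039770 / 0.326339 × 100 = 12.2

12.2%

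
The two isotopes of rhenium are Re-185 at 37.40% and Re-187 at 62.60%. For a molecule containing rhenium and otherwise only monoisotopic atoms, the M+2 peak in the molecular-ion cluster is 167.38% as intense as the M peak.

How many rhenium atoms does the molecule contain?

With n Re atoms, P(M+2)/P(M) = C(n,1)·p^(n−1)q / p^n = n·q/p = n · 0.6260/0.3740.
n = 1.6738 × 0.3740/0.6260 = 1.00 ≈ 1

1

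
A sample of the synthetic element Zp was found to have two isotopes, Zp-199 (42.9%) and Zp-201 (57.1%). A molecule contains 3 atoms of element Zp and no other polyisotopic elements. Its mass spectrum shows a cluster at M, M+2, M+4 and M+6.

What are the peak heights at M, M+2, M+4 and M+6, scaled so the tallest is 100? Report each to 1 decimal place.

The 3 Zp atoms are independent, so intensities follow the terms of (0.429 + 0.571)^3.
P(M) = 0.429^3 = 0.078954
P(M+2) = 3 × 0.429^2 × 0.571^1 = 0.315262
P(M+4) = 3 × 0.429^1 × 0.571^2 = 0.419615
P(M+6) = 0.571^3 = 0.186169
The M+4 peak is largest (0.419615); scaling to 100 gives 18.8 : 75.1 : 100.0 : 44.4.

18.8 : 75.1 : 100.0 : 44.4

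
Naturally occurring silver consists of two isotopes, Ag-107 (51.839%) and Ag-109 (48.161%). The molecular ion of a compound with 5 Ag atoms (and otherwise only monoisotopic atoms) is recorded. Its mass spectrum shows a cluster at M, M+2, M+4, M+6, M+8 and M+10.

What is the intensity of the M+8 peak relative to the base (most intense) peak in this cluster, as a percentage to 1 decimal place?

Term probabilities: M 0.0374, M+2 0.1739, M+4 0.3231, M+6 0.3002, M+8 0.1394, M+10 0.0259. Base peak = M+4.
P(M+4) = C(5,2) × 0.51839^3 × 0.48161^2 = 10 × 0.13930601 × 0.23194819 = 0.323118 (base)
P(M+8) = C(5,4) × 0.51839^1 × 0.48161^4 = 5 × 0.51839 × 0.05379996 = 0.139447
Relative intensity = 0.139447 / 0.323118 × 100 = 43.2

43.2%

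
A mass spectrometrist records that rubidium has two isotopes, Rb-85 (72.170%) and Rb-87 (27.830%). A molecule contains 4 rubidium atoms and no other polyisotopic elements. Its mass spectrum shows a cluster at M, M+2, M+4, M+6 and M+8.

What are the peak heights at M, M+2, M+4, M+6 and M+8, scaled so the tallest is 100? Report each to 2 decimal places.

The 4 Rb atoms are independent, so intensities follow the terms of (0.72170 + 0.27830)^4.
P(M) = 0.72170^4 = 0.271286
P(M+2) = 4 × 0.72170^3 × 0.27830^1 = 0.418450
P(M+4) = 6 × 0.72170^2 × 0.27830^2 = 0.242042
P(M+6) = 4 × 0.72170^1 × 0.27830^3 = 0.062224
P(M+8) = 0.27830^4 = 0.005999
The M+2 peak is largest (0.418450); scaling to 100 gives 64.83 : 100.00 : 57.84 : 14.87 : 1.43.

64.83 : 100.00 : 57.84 : 14.87 : 1.43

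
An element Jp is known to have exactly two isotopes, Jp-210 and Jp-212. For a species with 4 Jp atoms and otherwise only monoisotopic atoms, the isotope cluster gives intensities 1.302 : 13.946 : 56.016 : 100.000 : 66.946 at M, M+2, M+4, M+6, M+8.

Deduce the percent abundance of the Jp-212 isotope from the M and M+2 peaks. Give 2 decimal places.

Let p = fractional abundance of Jp-210. I(M+2)/I(M) = [C(4,1)·p^3·(1−p)] / p^4 = 4·(1−p)/p = 13.946/1.302 = 10.7112
(1−p)/p = 10.7112/4 = 2.6778  ⇒  p = 1/(1 + 2.6778) = 0.2719
Jp-210: 27.19%, Jp-212: 72.81%.

72.81%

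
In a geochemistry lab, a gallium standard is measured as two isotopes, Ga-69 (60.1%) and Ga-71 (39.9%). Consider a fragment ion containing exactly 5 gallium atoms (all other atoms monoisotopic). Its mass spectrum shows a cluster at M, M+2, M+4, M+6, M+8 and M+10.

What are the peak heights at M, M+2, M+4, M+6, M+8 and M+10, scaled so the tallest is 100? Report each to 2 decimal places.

22.69 : 75.31 : 100.00 : 66.39 : 22.04 : 2.93

Expanding (0.601 + 0.399)^5:
P(M) = 0.601^5 = 0.078410
P(M+2) = 5 × 0.601^4 × 0.399^1 = 0.260280
P(M+4) = 10 × 0.601^3 × 0.399^2 = 0.345596
P(M+6) = 10 × 0.601^2 × 0.399^3 = 0.229439
P(M+8) = 5 × 0.601^1 × 0.399^4 = 0.076162
P(M+10) = 0.399^5 = 0.010113
The M+4 peak is largest (0.345596); scaling to 100 gives 22.69 : 75.31 : 100.00 : 66.39 : 22.04 : 2.93.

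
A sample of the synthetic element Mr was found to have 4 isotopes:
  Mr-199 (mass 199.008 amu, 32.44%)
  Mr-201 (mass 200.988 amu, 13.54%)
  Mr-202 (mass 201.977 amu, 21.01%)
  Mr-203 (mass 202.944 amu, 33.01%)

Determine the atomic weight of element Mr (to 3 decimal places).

201.199 amu

Ar = Σ fᵢ·mᵢ = 0.3244 × 199.008 + 0.1354 × 200.988 + 0.2101 × 201.977 + 0.3301 × 202.944
= 64.5582 + 27.2138 + 42.4354 + 66.9918 = 201.1992 amu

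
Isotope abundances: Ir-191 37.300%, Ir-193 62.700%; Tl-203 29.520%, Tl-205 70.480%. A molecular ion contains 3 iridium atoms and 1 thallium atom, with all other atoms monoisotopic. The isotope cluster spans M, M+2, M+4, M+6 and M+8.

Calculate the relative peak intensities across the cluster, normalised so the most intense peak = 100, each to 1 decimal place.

4.0 : 29.7 : 82.1 : 100.0 : 45.4

Iridium pattern (n=3): 0.05189512 : 0.26170165 : 0.43991135 : 0.24649188
Thallium pattern (n=1): 0.2952 : 0.7048
Convolve the two distributions (both contribute in 2-u steps):
  M: 0.05189512×0.2952 = 0.015319
  M+2: 0.05189512×0.7048 + 0.26170165×0.2952 = 0.113830
  M+4: 0.26170165×0.7048 + 0.43991135×0.2952 = 0.314309
  M+6: 0.43991135×0.7048 + 0.24649188×0.2952 = 0.382814
  M+8: 0.24649188×0.7048 = 0.173727
Scale to base peak (0.382814) = 100: 4.0 : 29.7 : 82.1 : 100.0 : 45.4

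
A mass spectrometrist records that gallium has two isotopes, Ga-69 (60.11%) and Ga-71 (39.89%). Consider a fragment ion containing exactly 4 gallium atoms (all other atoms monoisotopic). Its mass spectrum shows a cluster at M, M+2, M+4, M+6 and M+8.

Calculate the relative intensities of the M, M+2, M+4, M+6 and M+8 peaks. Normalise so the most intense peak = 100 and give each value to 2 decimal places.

37.67 : 100.00 : 99.54 : 44.04 : 7.31

Expanding (0.6011 + 0.3989)^4:
P(M) = 0.6011^4 = 0.130553
P(M+2) = 4 × 0.6011^3 × 0.3989^1 = 0.346549
P(M+4) = 6 × 0.6011^2 × 0.3989^2 = 0.344963
P(M+6) = 4 × 0.6011^1 × 0.3989^3 = 0.152616
P(M+8) = 0.3989^4 = 0.025320
The M+2 peak is largest (0.346549); scaling to 100 gives 37.67 : 100.00 : 99.54 : 44.04 : 7.31.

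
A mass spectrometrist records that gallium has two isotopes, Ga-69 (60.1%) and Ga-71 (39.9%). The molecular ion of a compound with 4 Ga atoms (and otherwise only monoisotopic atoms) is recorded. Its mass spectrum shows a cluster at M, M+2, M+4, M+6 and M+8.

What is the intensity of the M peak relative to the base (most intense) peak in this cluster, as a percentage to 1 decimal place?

37.7%

Binomial terms of (0.601 + 0.399)^4: M 0.1305, M+2 0.3465, M+4 0.3450, M+6 0.1527, M+8 0.0253 → M+2 is the base peak.
P(M+2) = C(4,1) × 0.601^3 × 0.399^1 = 4 × 0.2170818 × 0.3990 = 0.346463 (base)
P(M) = C(4,0) × 0.601^4 × 0.399^0 = 1 × 0.13046616 × 1.0000 = 0.130466
Relative intensity = 0.130466 / 0.346463 × 100 = 37.7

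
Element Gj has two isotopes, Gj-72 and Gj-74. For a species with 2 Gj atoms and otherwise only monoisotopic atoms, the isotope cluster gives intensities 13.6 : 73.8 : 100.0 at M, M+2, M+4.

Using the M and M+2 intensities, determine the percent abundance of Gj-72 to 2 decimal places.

Let p = fractional abundance of Gj-72. I(M+2)/I(M) = [C(2,1)·p^1·(1−p)] / p^2 = 2·(1−p)/p = 73.8/13.6 = 5.4265
(1−p)/p = 5.4265/2 = 2.7132  ⇒  p = 1/(1 + 2.7132) = 0.2693
Gj-72: 26.93%, Gj-74: 73.07%.

26.93%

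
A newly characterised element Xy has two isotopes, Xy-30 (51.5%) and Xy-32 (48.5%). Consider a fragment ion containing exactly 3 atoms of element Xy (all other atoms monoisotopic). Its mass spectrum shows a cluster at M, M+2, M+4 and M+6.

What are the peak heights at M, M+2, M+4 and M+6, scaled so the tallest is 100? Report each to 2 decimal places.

35.40 : 100.00 : 94.17 : 29.56

The 3 Xy atoms are independent, so intensities follow the terms of (0.515 + 0.485)^3.
P(M) = 0.515^3 = 0.136591
P(M+2) = 3 × 0.515^2 × 0.485^1 = 0.385902
P(M+4) = 3 × 0.515^1 × 0.485^2 = 0.363423
P(M+6) = 0.485^3 = 0.114084
The M+2 peak is largest (0.385902); scaling to 100 gives 35.40 : 100.00 : 94.17 : 29.56.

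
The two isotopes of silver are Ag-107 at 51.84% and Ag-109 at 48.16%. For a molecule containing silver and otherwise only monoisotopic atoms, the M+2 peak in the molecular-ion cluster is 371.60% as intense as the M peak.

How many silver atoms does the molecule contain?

4

The M+2/M ratio from n Ag atoms is n · q/p = n · 0.4816/0.5184.
n = 3.7160 × 0.5184/0.4816 = 4.00 ≈ 4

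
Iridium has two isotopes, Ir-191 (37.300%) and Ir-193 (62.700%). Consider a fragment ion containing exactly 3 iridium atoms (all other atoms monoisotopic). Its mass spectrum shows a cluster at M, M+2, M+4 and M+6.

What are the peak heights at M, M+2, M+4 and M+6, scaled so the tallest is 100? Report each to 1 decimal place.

11.8 : 59.5 : 100.0 : 56.0

Each Ir atom is independently Ir-191 (p = 0.37300) or Ir-193 (q = 0.62700); the cluster is the binomial expansion (p + q)^3.
P(M) = 0.37300^3 = 0.051895
P(M+2) = 3 × 0.37300^2 × 0.62700^1 = 0.261702
P(M+4) = 3 × 0.37300^1 × 0.62700^2 = 0.439911
P(M+6) = 0.62700^3 = 0.246492
The M+4 peak is largest (0.439911); scaling to 100 gives 11.8 : 59.5 : 100.0 : 56.0.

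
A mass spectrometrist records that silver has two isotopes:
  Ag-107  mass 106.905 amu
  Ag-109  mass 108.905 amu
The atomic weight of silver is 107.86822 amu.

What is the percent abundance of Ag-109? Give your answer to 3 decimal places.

Let x be the fractional abundance of Ag-107; then Ag-109 has abundance 1 − x.
106.905·x + 108.905·(1 − x) = 107.86822
(106.905 − 108.905)·x = 107.86822 − 108.905
x = -1.03678 / -2.000 = 0.51839 → 51.839% Ag-107, 48.161% Ag-109.

48.161%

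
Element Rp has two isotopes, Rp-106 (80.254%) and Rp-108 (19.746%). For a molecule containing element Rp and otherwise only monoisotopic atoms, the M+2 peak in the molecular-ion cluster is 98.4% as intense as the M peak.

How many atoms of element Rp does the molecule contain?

4

With n Rp atoms, P(M+2)/P(M) = C(n,1)·p^(n−1)q / p^n = n·q/p = n · 0.19746/0.80254.
n = 0.984 × 0.80254/0.19746 = 4.00 ≈ 4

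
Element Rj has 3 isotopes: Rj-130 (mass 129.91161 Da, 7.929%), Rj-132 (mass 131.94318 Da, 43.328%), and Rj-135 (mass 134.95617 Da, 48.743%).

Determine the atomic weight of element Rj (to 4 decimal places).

Ar = Σ fᵢ·mᵢ = 0.07929 × 129.91161 + 0.43328 × 131.94318 + 0.48743 × 134.95617
= 10.300692 + 57.168341 + 65.781686 = 133.250719 Da

133.2507 Da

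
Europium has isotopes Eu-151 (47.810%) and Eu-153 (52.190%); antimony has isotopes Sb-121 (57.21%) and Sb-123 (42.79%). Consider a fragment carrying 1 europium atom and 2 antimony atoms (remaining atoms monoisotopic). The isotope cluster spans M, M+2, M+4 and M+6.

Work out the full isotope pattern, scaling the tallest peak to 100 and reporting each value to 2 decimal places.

Europium pattern (n=1): 0.4781 : 0.5219
Antimony pattern (n=2): 0.32729841 : 0.48960318 : 0.18309841
Convolve the two distributions (both contribute in 2-u steps):
  M: 0.4781×0.32729841 = 0.156481
  M+2: 0.4781×0.48960318 + 0.5219×0.32729841 = 0.404896
  M+4: 0.4781×0.18309841 + 0.5219×0.48960318 = 0.343063
  M+6: 0.5219×0.18309841 = 0.095559
Scale to base peak (0.404896) = 100: 38.65 : 100.00 : 84.73 : 23.60

38.65 : 100.00 : 84.73 : 23.60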